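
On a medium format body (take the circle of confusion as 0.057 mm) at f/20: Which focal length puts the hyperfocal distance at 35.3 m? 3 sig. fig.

From H = f²/(N·c) + f, with f ≪ H: f ≈ √(H·N·c) = √(35300 × 20 × 0.057) = √40242 ≈ 200.6 mm.
Exact: f² + N·c·f − N·c·H = 0 ⇒ f = (−N·c + √((N·c)² + 4·N·c·H))/2 = (−1.14 + √160969)/2 ≈ 200.03 mm ≈ 200 mm.

200 mm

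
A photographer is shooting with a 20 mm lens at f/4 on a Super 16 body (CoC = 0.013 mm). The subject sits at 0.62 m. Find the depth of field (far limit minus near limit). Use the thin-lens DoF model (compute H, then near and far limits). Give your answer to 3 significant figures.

97.3 mm

Hyperfocal distance H = f²/(N·c) + f = 20²/(4 × 0.013) + 20 = 400/0.052 + 20 ≈ 7712.3 mm ≈ 7.712 m.
Near limit Dn = s·(H − f)/(H + s − 2f) = 620 × (7712.3 − 20) / (7712.3 + 620 − 2 × 20) = 620 × 7692.3 / 8292.3 ≈ 575.139 mm.
Far limit Df = s·(H − f)/(H − s) = 620 × (7712.3 − 20) / (7712.3 − 620) = 620 × 7692.3 / 7092.3 ≈ 672.451 mm.
Depth of field = Df − Dn = 672.451 − 575.139 ≈ 97.312 mm.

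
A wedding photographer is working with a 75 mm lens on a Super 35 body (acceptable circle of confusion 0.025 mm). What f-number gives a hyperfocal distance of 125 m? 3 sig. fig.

f/1.80

Rearrange H = f²/(N·c) + f for N: N = f² / ((H − f)·c).
N = 75² / ((125000 − 75) × 0.025) = 5625 / 3123 ≈ 1.80.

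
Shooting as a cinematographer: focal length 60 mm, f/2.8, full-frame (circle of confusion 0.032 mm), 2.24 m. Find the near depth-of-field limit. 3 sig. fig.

Hyperfocal distance H = f²/(N·c) + f = 60²/(2.8 × 0.032) + 60 = 3600/0.0896 + 60 ≈ 40238.6 mm ≈ 40.24 m.
Near limit Dn = s·(H − f)/(H + s − 2f) = 2240 × (40238.6 − 60) / (40238.6 + 2240 − 2 × 60) = 2240 × 40178.6 / 42358.6 ≈ 2124.7 mm ≈ 2.12 m.

2.12 m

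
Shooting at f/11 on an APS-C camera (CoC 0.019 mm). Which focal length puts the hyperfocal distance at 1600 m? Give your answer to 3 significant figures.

From H = f²/(N·c) + f, with f ≪ H: f ≈ √(H·N·c) = √(1600000 × 11 × 0.019) = √334400 ≈ 578.3 mm.
The +f correction barely moves this — solving exactly, f² + N·c·f − N·c·H = 0 ⇒ f = (−N·c + √((N·c)² + 4·N·c·H))/2 = (−0.209 + √1337600)/2 ≈ 578.17 mm, so f ≈ 578 mm.

578 mm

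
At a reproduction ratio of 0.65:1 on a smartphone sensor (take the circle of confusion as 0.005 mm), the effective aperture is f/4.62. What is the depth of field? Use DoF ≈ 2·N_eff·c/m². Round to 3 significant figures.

0.109 mm

At magnification m, DoF ≈ 2·N_eff·c/m² = 2 × 4.62 × 0.005 / 0.65² = 0.0462 / 0.4225 ≈ 0.109 mm.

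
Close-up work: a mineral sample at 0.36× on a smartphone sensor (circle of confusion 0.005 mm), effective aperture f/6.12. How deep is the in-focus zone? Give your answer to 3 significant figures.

At magnification m, DoF ≈ 2·N_eff·c/m² = 2 × 6.12 × 0.005 / 0.36² = 0.0612 / 0.1296 ≈ 0.472 mm.

0.472 mm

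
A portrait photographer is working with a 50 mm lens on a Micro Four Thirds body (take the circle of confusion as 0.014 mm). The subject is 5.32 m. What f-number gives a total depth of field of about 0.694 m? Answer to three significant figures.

f/2.20

Write h = H − f = f²/(N·c). The thin-lens limits are Dn = s·h/(h + (s−f)) and Df = s·h/(h − (s−f)), so DoF = Df − Dn = 2·s·(s−f)·h / (h² − (s−f)²).
That is a quadratic in h: DoF·h² − 2·s·(s−f)·h − DoF·(s−f)² = 0 ⇒ h = (s−f)·(s + √(s² + DoF²)) / DoF = 5270 × (5320 + √(5320² + 694²)) / 694 = 5270 × (5320 + 5365.08) / 694 ≈ 81139 mm.
Then N = f²/(c·h) = 50² / (0.014 × 81139) = 2500 / 1135.9 ≈ 2.20.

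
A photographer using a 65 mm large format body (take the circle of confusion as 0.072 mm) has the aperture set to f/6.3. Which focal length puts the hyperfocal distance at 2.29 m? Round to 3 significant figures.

32.0 mm

From H = f²/(N·c) + f, with f ≪ H: f ≈ √(H·N·c) = √(2290 × 6.3 × 0.072) = √1038.7 ≈ 32.23 mm.
Exact: f² + N·c·f − N·c·H = 0 ⇒ f = (−N·c + √((N·c)² + 4·N·c·H))/2 = (−0.4536 + √4155.2)/2 ≈ 32.004 mm ≈ 32.0 mm.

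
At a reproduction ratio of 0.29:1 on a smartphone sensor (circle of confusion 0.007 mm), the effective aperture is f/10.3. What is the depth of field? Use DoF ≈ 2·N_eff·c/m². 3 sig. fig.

At magnification m, DoF ≈ 2·N_eff·c/m² = 2 × 10.3 × 0.007 / 0.29² = 0.1442 / 0.0841 ≈ 1.71 mm.

1.71 mm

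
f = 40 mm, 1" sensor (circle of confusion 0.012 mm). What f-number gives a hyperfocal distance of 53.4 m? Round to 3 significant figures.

Rearrange H = f²/(N·c) + f for N: N = f² / ((H − f)·c).
N = 40² / ((53400 − 40) × 0.012) = 1600 / 640.3 ≈ 2.50.

f/2.50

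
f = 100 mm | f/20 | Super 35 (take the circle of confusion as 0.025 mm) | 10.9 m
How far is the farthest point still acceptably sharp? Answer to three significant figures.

Hyperfocal distance H = f²/(N·c) + f = 100²/(20 × 0.025) + 100 = 10000/0.5 + 100 ≈ 20100.0 mm ≈ 20.10 m.
Far limit Df = s·(H − f)/(H − s) = 10900 × (20100.0 − 100) / (20100.0 − 10900) = 10900 × 20000.0 / 9200.0 ≈ 23696 mm ≈ 23.7 m.

23.7 m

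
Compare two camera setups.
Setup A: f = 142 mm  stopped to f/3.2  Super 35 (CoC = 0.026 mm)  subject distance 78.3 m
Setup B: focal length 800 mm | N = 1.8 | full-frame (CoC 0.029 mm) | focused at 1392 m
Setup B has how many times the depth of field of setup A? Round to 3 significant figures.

Setup A: H = 142²/(3.2×0.026) + 142 ≈ 242497.8 mm; DoF = Df − Dn = 115571 − 59206 ≈ 56365 mm.
Setup B: H = 800²/(1.8×0.029) + 800 ≈ 12261336.4 mm; DoF = Df − Dn = 1570166 − 1250146 ≈ 320020 mm.
Ratio = 320020 / 56365 ≈ 5.68.

5.68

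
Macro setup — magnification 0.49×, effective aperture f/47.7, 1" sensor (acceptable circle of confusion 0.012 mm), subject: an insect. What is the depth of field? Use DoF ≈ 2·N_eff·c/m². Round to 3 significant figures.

4.77 mm

At magnification m, DoF ≈ 2·N_eff·c/m² = 2 × 47.7 × 0.012 / 0.49² = 1.145 / 0.2401 ≈ 4.77 mm.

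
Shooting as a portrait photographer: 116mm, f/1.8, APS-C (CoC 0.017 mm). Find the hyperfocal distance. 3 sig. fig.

Hyperfocal distance H = f²/(N·c) + f = 116²/(1.8 × 0.017) + 116 = 13456/0.0306 + 116 ≈ 439854.6 mm ≈ 440 m.

440 m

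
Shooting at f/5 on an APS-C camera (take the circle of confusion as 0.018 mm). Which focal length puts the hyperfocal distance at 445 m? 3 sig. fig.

200 mm

From H = f²/(N·c) + f, with f ≪ H: f ≈ √(H·N·c) = √(445000 × 5 × 0.018) = √40050 ≈ 200.1 mm.
The +f correction barely moves this — solving exactly, f² + N·c·f − N·c·H = 0 ⇒ f = (−N·c + √((N·c)² + 4·N·c·H))/2 = (−0.09 + √160200)/2 ≈ 200.08 mm, so f ≈ 200 mm.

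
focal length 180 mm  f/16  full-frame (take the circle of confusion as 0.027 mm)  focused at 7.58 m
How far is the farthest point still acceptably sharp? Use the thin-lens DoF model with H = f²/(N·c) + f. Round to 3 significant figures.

8.41 m

Hyperfocal distance H = f²/(N·c) + f = 180²/(16 × 0.027) + 180 = 32400/0.432 + 180 ≈ 75180.0 mm ≈ 75.18 m.
Far limit Df = s·(H − f)/(H − s) = 7580 × (75180.0 − 180) / (75180.0 − 7580) = 7580 × 75000.0 / 67600.0 ≈ 8409.8 mm ≈ 8.41 m.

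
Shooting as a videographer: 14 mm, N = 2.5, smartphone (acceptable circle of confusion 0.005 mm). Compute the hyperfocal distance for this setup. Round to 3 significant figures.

Hyperfocal distance H = f²/(N·c) + f = 14²/(2.5 × 0.005) + 14 = 196/0.0125 + 14 ≈ 15694.0 mm ≈ 15.7 m.

15.7 m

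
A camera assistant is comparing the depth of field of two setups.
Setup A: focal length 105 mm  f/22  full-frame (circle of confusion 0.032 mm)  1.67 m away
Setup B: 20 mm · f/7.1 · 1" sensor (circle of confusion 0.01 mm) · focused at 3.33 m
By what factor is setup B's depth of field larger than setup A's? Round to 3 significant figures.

17.7

Setup A: H = 105²/(22×0.032) + 105 ≈ 15765.5 mm; DoF = Df − Dn = 1855.42 − 1518.27 ≈ 337.15 mm.
Setup B: H = 20²/(7.1×0.01) + 20 ≈ 5653.8 mm; DoF = Df − Dn = 8073.2 − 2097.6 ≈ 5975.6 mm.
Ratio = 5975.6 / 337.15 ≈ 17.7.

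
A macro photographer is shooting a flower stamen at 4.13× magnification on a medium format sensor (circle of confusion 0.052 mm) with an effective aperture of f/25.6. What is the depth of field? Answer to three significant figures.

0.156 mm

At magnification m, DoF ≈ 2·N_eff·c/m² = 2 × 25.6 × 0.052 / 4.13² = 2.662 / 17.06 ≈ 0.156 mm.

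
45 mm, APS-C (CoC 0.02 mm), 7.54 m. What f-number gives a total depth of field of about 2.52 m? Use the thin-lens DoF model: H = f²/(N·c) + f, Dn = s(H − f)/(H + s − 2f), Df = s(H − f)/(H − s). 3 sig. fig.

f/2.20

Write h = H − f = f²/(N·c). The thin-lens limits are Dn = s·h/(h + (s−f)) and Df = s·h/(h − (s−f)), so DoF = Df − Dn = 2·s·(s−f)·h / (h² − (s−f)²).
That is a quadratic in h: DoF·h² − 2·s·(s−f)·h − DoF·(s−f)² = 0 ⇒ h = (s−f)·(s + √(s² + DoF²)) / DoF = 7495 × (7540 + √(7540² + 2520²)) / 2520 = 7495 × (7540 + 7949.97) / 2520 ≈ 46070 mm.
Then N = f²/(c·h) = 45² / (0.02 × 46070) = 2025 / 921.41 ≈ 2.20.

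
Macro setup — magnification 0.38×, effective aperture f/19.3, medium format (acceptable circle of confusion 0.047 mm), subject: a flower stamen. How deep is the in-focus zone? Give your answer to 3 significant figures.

At magnification m, DoF ≈ 2·N_eff·c/m² = 2 × 19.3 × 0.047 / 0.38² = 1.814 / 0.1444 ≈ 12.6 mm.

12.6 mm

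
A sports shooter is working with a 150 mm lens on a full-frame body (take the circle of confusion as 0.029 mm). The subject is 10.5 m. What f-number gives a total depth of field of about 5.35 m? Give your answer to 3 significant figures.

Write h = H − f = f²/(N·c). The thin-lens limits are Dn = s·h/(h + (s−f)) and Df = s·h/(h − (s−f)), so DoF = Df − Dn = 2·s·(s−f)·h / (h² − (s−f)²).
That is a quadratic in h: DoF·h² − 2·s·(s−f)·h − DoF·(s−f)² = 0 ⇒ h = (s−f)·(s + √(s² + DoF²)) / DoF = 10350 × (10500 + √(10500² + 5350²)) / 5350 = 10350 × (10500 + 11784.4) / 5350 ≈ 43111 mm.
Then N = f²/(c·h) = 150² / (0.029 × 43111) = 22500 / 1250.2 ≈ 18.

f/18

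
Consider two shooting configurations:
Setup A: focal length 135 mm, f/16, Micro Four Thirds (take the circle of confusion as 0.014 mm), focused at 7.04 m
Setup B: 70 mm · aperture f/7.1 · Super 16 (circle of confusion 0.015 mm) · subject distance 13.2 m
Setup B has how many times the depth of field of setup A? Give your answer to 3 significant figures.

6.81

Setup A: H = 135²/(16×0.014) + 135 ≈ 81496.6 mm; DoF = Df − Dn = 7692.9 − 6489.3 ≈ 1203.6 mm.
Setup B: H = 70²/(7.1×0.015) + 70 ≈ 46079.4 mm; DoF = Df − Dn = 18471.3 − 10269.4 ≈ 8201.9 mm.
Ratio = 8201.9 / 1203.6 ≈ 6.81.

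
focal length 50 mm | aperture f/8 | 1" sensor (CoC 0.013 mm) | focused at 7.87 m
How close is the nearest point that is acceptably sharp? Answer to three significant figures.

5.94 m

Hyperfocal distance H = f²/(N·c) + f = 50²/(8 × 0.013) + 50 = 2500/0.104 + 50 ≈ 24088.5 mm ≈ 24.09 m.
Near limit Dn = s·(H − f)/(H + s − 2f) = 7870 × (24088.5 − 50) / (24088.5 + 7870 − 2 × 50) = 7870 × 24038.5 / 31858.5 ≈ 5938.2 mm ≈ 5.94 m.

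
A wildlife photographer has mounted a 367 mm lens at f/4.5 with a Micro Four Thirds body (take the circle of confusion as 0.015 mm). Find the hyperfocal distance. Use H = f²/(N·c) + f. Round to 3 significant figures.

Hyperfocal distance H = f²/(N·c) + f = 367²/(4.5 × 0.015) + 367 = 134689/0.0675 + 367 ≈ 1995759.6 mm ≈ 2000 m.

2000 m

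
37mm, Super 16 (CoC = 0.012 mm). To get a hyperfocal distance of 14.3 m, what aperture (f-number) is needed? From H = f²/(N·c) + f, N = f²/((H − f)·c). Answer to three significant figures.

f/8

Rearrange H = f²/(N·c) + f for N: N = f² / ((H − f)·c).
N = 37² / ((14300 − 37) × 0.012) = 1369 / 171.2 ≈ 8.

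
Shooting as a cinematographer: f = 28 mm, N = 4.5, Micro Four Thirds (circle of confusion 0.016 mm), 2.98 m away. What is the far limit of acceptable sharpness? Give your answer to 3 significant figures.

4.09 m

Hyperfocal distance H = f²/(N·c) + f = 28²/(4.5 × 0.016) + 28 = 784/0.072 + 28 ≈ 10916.9 mm ≈ 10.92 m.
Far limit Df = s·(H − f)/(H − s) = 2980 × (10916.9 − 28) / (10916.9 − 2980) = 2980 × 10888.9 / 7936.9 ≈ 4088.4 mm ≈ 4.09 m.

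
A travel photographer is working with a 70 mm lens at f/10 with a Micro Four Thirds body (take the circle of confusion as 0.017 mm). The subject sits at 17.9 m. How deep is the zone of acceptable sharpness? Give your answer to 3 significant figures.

Hyperfocal distance H = f²/(N·c) + f = 70²/(10 × 0.017) + 70 = 4900/0.17 + 70 ≈ 28893.5 mm ≈ 28.89 m.
Near limit Dn = s·(H − f)/(H + s − 2f) = 17900 × (28893.5 − 70) / (28893.5 + 17900 − 2 × 70) = 17900 × 28823.5 / 46653.5 ≈ 11059 mm.
Far limit Df = s·(H − f)/(H − s) = 17900 × (28893.5 − 70) / (28893.5 − 17900) = 17900 × 28823.5 / 10993.5 ≈ 46931 mm.
Depth of field = Df − Dn = 46931 − 11059 ≈ 35872 mm ≈ 35.9 m.

35.9 m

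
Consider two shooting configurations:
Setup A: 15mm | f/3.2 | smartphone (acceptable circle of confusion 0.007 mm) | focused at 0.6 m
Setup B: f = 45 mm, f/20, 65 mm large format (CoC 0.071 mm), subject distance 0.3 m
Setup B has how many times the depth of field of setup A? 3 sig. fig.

1.58

Setup A: H = 15²/(3.2×0.007) + 15 ≈ 10059.6 mm; DoF = Df − Dn = 637.105 − 566.979 ≈ 70.126 mm.
Setup B: H = 45²/(20×0.071) + 45 ≈ 1471.1 mm; DoF = Df − Dn = 365.33 − 254.49 ≈ 110.84 mm.
Ratio = 110.84 / 70.126 ≈ 1.58.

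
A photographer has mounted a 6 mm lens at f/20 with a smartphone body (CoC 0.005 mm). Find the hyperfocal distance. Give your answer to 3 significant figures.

366 mm

Hyperfocal distance H = f²/(N·c) + f = 6²/(20 × 0.005) + 6 = 36/0.1 + 6 ≈ 366.0 mm ≈ 0.366 m.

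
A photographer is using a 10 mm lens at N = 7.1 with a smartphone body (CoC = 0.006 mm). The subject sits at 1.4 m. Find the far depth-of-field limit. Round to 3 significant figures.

3.43 m

Hyperfocal distance H = f²/(N·c) + f = 10²/(7.1 × 0.006) + 10 = 100/0.0426 + 10 ≈ 2357.4 mm ≈ 2.357 m.
Far limit Df = s·(H − f)/(H − s) = 1400 × (2357.4 − 10) / (2357.4 − 1400) = 1400 × 2347.4 / 957.4 ≈ 3432.6 mm ≈ 3.43 m.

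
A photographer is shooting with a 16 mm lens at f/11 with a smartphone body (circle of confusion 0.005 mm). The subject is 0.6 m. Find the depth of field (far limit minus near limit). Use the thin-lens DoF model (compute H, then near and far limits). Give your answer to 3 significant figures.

153 mm

Hyperfocal distance H = f²/(N·c) + f = 16²/(11 × 0.005) + 16 = 256/0.055 + 16 ≈ 4670.5 mm ≈ 4.671 m.
Near limit Dn = s·(H − f)/(H + s − 2f) = 600 × (4670.5 − 16) / (4670.5 + 600 − 2 × 16) = 600 × 4654.5 / 5238.5 ≈ 533.11 mm.
Far limit Df = s·(H − f)/(H − s) = 600 × (4670.5 − 16) / (4670.5 − 600) = 600 × 4654.5 / 4070.5 ≈ 686.08 mm.
Depth of field = Df − Dn = 686.08 − 533.11 ≈ 152.97 mm.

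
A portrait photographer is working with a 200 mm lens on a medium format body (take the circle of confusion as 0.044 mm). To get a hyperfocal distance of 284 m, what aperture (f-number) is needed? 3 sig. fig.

Rearrange H = f²/(N·c) + f for N: N = f² / ((H − f)·c).
N = 200² / ((284000 − 200) × 0.044) = 40000 / 12487 ≈ 3.20.

f/3.20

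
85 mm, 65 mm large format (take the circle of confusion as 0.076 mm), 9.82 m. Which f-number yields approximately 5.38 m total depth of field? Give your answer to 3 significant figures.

f/2.50

Write h = H − f = f²/(N·c). The thin-lens limits are Dn = s·h/(h + (s−f)) and Df = s·h/(h − (s−f)), so DoF = Df − Dn = 2·s·(s−f)·h / (h² − (s−f)²).
That is a quadratic in h: DoF·h² − 2·s·(s−f)·h − DoF·(s−f)² = 0 ⇒ h = (s−f)·(s + √(s² + DoF²)) / DoF = 9735 × (9820 + √(9820² + 5380²)) / 5380 = 9735 × (9820 + 11197.2) / 5380 ≈ 38030 mm.
Then N = f²/(c·h) = 85² / (0.076 × 38030) = 7225 / 2890.3 ≈ 2.50.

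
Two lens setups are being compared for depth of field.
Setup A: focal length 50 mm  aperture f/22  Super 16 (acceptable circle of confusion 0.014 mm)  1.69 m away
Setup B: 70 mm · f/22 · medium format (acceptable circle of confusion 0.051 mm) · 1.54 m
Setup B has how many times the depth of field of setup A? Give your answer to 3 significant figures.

1.64

Setup A: H = 50²/(22×0.014) + 50 ≈ 8166.9 mm; DoF = Df − Dn = 2117.92 − 1405.93 ≈ 711.99 mm.
Setup B: H = 70²/(22×0.051) + 70 ≈ 4437.2 mm; DoF = Df − Dn = 2321.4 − 1152.2 ≈ 1169.2 mm.
Ratio = 1169.2 / 711.99 ≈ 1.64.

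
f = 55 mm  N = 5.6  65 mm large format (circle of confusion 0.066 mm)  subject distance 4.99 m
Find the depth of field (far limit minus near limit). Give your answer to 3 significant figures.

Hyperfocal distance H = f²/(N·c) + f = 55²/(5.6 × 0.066) + 55 = 3025/0.3696 + 55 ≈ 8239.5 mm ≈ 8.240 m.
Near limit Dn = s·(H − f)/(H + s − 2f) = 4990 × (8239.5 − 55) / (8239.5 + 4990 − 2 × 55) = 4990 × 8184.5 / 13119.5 ≈ 3113.0 mm.
Far limit Df = s·(H − f)/(H − s) = 4990 × (8239.5 − 55) / (8239.5 − 4990) = 4990 × 8184.5 / 3249.5 ≈ 12568.2 mm.
Depth of field = Df − Dn = 12568.2 − 3113.0 ≈ 9455.2 mm ≈ 9.46 m.

9.46 m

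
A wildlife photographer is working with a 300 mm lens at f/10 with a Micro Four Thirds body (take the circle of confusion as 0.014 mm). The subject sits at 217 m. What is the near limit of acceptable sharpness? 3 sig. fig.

162 m

Hyperfocal distance H = f²/(N·c) + f = 300²/(10 × 0.014) + 300 = 90000/0.14 + 300 ≈ 643157.1 mm ≈ 643.2 m.
Near limit Dn = s·(H − f)/(H + s − 2f) = 217000 × (643157.1 − 300) / (643157.1 + 217000 − 2 × 300) = 217000 × 642857.1 / 859557.1 ≈ 162293 mm ≈ 162 m.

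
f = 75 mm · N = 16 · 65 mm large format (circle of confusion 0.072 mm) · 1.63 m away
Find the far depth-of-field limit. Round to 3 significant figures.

Hyperfocal distance H = f²/(N·c) + f = 75²/(16 × 0.072) + 75 = 5625/1.152 + 75 ≈ 4957.8 mm ≈ 4.958 m.
Far limit Df = s·(H − f)/(H − s) = 1630 × (4957.8 − 75) / (4957.8 − 1630) = 1630 × 4882.8 / 3327.8 ≈ 2391.7 mm ≈ 2.39 m.

2.39 m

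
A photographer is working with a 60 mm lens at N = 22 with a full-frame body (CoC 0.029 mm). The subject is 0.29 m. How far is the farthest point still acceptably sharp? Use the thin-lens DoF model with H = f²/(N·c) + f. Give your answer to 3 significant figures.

302 mm

Hyperfocal distance H = f²/(N·c) + f = 60²/(22 × 0.029) + 60 = 3600/0.638 + 60 ≈ 5702.6 mm ≈ 5.703 m.
Far limit Df = s·(H − f)/(H − s) = 290 × (5702.6 − 60) / (5702.6 − 290) = 290 × 5642.6 / 5412.6 ≈ 302.32 mm.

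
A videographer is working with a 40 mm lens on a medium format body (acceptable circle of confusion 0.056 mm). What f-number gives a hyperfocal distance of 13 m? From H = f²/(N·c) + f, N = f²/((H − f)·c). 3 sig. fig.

Rearrange H = f²/(N·c) + f for N: N = f² / ((H − f)·c).
N = 40² / ((13000 − 40) × 0.056) = 1600 / 725.8 ≈ 2.20.

f/2.20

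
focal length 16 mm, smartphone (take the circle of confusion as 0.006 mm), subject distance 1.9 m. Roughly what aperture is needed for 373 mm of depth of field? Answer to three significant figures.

Write h = H − f = f²/(N·c). The thin-lens limits are Dn = s·h/(h + (s−f)) and Df = s·h/(h − (s−f)), so DoF = Df − Dn = 2·s·(s−f)·h / (h² − (s−f)²).
That is a quadratic in h: DoF·h² − 2·s·(s−f)·h − DoF·(s−f)² = 0 ⇒ h = (s−f)·(s + √(s² + DoF²)) / DoF = 1884 × (1900 + √(1900² + 373²)) / 373 = 1884 × (1900 + 1936.27) / 373 ≈ 19377 mm.
Then N = f²/(c·h) = 16² / (0.006 × 19377) = 256 / 116.26 ≈ 2.20.

f/2.20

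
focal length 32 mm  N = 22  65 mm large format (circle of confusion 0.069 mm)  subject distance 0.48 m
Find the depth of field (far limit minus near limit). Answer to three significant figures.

1.14 m

Hyperfocal distance H = f²/(N·c) + f = 32²/(22 × 0.069) + 32 = 1024/1.518 + 32 ≈ 706.6 mm ≈ 0.707 m.
Near limit Dn = s·(H − f)/(H + s − 2f) = 480 × (706.6 − 32) / (706.6 + 480 − 2 × 32) = 480 × 674.6 / 1122.6 ≈ 288.4 mm.
Far limit Df = s·(H − f)/(H − s) = 480 × (706.6 − 32) / (706.6 − 480) = 480 × 674.6 / 226.6 ≈ 1429.1 mm.
Depth of field = Df − Dn = 1429.1 − 288.4 ≈ 1140.7 mm ≈ 1.14 m.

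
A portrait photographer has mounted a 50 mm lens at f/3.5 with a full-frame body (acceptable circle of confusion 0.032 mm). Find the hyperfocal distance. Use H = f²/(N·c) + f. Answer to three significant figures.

Hyperfocal distance H = f²/(N·c) + f = 50²/(3.5 × 0.032) + 50 = 2500/0.112 + 50 ≈ 22371.4 mm ≈ 22.4 m.

22.4 m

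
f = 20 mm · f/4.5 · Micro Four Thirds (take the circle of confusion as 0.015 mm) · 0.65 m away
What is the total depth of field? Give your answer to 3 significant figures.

140 mm

Hyperfocal distance H = f²/(N·c) + f = 20²/(4.5 × 0.015) + 20 = 400/0.0675 + 20 ≈ 5945.9 mm ≈ 5.946 m.
Near limit Dn = s·(H − f)/(H + s − 2f) = 650 × (5945.9 − 20) / (5945.9 + 650 − 2 × 20) = 650 × 5925.9 / 6555.9 ≈ 587.54 mm.
Far limit Df = s·(H − f)/(H − s) = 650 × (5945.9 − 20) / (5945.9 − 650) = 650 × 5925.9 / 5295.9 ≈ 727.32 mm.
Depth of field = Df − Dn = 727.32 − 587.54 ≈ 139.78 mm.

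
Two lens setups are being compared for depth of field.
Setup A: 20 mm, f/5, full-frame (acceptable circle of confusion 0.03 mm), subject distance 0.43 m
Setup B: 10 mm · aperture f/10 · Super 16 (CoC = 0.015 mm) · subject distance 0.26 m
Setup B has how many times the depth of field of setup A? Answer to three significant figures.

1.68

Setup A: H = 20²/(5×0.03) + 20 ≈ 2686.7 mm; DoF = Df − Dn = 508.12 − 372.70 ≈ 135.42 mm.
Setup B: H = 10²/(10×0.015) + 10 ≈ 676.7 mm; DoF = Df − Dn = 416.00 − 189.09 ≈ 226.91 mm.
Ratio = 226.91 / 135.42 ≈ 1.68.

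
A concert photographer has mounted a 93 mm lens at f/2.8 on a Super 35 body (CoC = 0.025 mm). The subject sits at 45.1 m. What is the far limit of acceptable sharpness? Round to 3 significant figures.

70.9 m

Hyperfocal distance H = f²/(N·c) + f = 93²/(2.8 × 0.025) + 93 = 8649/0.07 + 93 ≈ 123650.1 mm ≈ 123.7 m.
Far limit Df = s·(H − f)/(H − s) = 45100 × (123650.1 − 93) / (123650.1 − 45100) = 45100 × 123557.1 / 78550.1 ≈ 70941 mm ≈ 70.9 m.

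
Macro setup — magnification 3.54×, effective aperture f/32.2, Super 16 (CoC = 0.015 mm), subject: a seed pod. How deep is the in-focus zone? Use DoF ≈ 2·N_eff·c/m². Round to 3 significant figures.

At magnification m, DoF ≈ 2·N_eff·c/m² = 2 × 32.2 × 0.015 / 3.54² = 0.966 / 12.53 ≈ 0.0771 mm.

0.0771 mm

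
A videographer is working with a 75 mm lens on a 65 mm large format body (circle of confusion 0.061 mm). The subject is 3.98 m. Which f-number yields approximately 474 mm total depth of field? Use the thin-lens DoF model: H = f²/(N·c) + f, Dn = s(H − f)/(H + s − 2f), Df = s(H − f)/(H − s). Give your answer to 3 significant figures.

Write h = H − f = f²/(N·c). The thin-lens limits are Dn = s·h/(h + (s−f)) and Df = s·h/(h − (s−f)), so DoF = Df − Dn = 2·s·(s−f)·h / (h² − (s−f)²).
That is a quadratic in h: DoF·h² − 2·s·(s−f)·h − DoF·(s−f)² = 0 ⇒ h = (s−f)·(s + √(s² + DoF²)) / DoF = 3905 × (3980 + √(3980² + 474²)) / 474 = 3905 × (3980 + 4008.13) / 474 ≈ 65809 mm.
Then N = f²/(c·h) = 75² / (0.061 × 65809) = 5625 / 4014.4 ≈ 1.40.

f/1.40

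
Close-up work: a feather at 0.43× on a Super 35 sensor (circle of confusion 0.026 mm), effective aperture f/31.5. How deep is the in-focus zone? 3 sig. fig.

8.86 mm

At magnification m, DoF ≈ 2·N_eff·c/m² = 2 × 31.5 × 0.026 / 0.43² = 1.638 / 0.1849 ≈ 8.86 mm.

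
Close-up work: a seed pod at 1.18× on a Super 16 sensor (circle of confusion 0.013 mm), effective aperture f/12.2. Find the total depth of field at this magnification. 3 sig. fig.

At magnification m, DoF ≈ 2·N_eff·c/m² = 2 × 12.2 × 0.013 / 1.18² = 0.3172 / 1.392 ≈ 0.228 mm.

0.228 mm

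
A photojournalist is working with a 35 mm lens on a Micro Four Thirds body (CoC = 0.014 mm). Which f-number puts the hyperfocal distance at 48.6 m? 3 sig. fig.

Rearrange H = f²/(N·c) + f for N: N = f² / ((H − f)·c).
N = 35² / ((48600 − 35) × 0.014) = 1225 / 679.9 ≈ 1.80.

f/1.80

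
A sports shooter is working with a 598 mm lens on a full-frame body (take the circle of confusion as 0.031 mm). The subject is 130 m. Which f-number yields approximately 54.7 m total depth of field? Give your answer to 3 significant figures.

Write h = H − f = f²/(N·c). The thin-lens limits are Dn = s·h/(h + (s−f)) and Df = s·h/(h − (s−f)), so DoF = Df − Dn = 2·s·(s−f)·h / (h² − (s−f)²).
That is a quadratic in h: DoF·h² − 2·s·(s−f)·h − DoF·(s−f)² = 0 ⇒ h = (s−f)·(s + √(s² + DoF²)) / DoF = 129402 × (130000 + √(130000² + 54700²)) / 54700 = 129402 × (130000 + 141039) / 54700 ≈ 641189 mm.
Then N = f²/(c·h) = 598² / (0.031 × 641189) = 357604 / 19877 ≈ 18.

f/18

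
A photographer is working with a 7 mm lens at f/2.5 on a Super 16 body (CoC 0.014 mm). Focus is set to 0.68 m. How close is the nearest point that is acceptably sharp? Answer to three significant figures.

459 mm

Hyperfocal distance H = f²/(N·c) + f = 7²/(2.5 × 0.014) + 7 = 49/0.035 + 7 ≈ 1407.0 mm ≈ 1.407 m.
Near limit Dn = s·(H − f)/(H + s − 2f) = 680 × (1407.0 − 7) / (1407.0 + 680 − 2 × 7) = 680 × 1400.0 / 2073.0 ≈ 459.24 mm.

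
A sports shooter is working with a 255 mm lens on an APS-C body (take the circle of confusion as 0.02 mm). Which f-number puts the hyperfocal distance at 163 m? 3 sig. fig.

f/20

Rearrange H = f²/(N·c) + f for N: N = f² / ((H − f)·c).
N = 255² / ((163000 − 255) × 0.02) = 65025 / 3255 ≈ 20.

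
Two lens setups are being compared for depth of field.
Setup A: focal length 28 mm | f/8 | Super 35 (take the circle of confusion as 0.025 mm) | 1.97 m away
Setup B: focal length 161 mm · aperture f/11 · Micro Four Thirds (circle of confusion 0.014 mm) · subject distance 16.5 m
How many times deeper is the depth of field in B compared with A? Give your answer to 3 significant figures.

Setup A: H = 28²/(8×0.025) + 28 ≈ 3948.0 mm; DoF = Df − Dn = 3904.1 − 1317.4 ≈ 2586.7 mm.
Setup B: H = 161²/(11×0.014) + 161 ≈ 168479.2 mm; DoF = Df − Dn = 18273.9 − 15040.0 ≈ 3233.9 mm.
Ratio = 3233.9 / 2586.7 ≈ 1.25.

1.25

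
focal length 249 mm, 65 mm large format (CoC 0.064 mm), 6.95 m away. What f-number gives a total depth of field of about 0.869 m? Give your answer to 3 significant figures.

Write h = H − f = f²/(N·c). The thin-lens limits are Dn = s·h/(h + (s−f)) and Df = s·h/(h − (s−f)), so DoF = Df − Dn = 2·s·(s−f)·h / (h² − (s−f)²).
That is a quadratic in h: DoF·h² − 2·s·(s−f)·h − DoF·(s−f)² = 0 ⇒ h = (s−f)·(s + √(s² + DoF²)) / DoF = 6701 × (6950 + √(6950² + 869²)) / 869 = 6701 × (6950 + 7004.12) / 869 ≈ 107602 mm.
Then N = f²/(c·h) = 249² / (0.064 × 107602) = 62001 / 6886.6 ≈ 9.

f/9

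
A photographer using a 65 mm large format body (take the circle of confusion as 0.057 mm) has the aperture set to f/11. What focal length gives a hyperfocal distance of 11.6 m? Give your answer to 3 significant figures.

85.0 mm

From H = f²/(N·c) + f, with f ≪ H: f ≈ √(H·N·c) = √(11600 × 11 × 0.057) = √7273.2 ≈ 85.28 mm.
Exact: f² + N·c·f − N·c·H = 0 ⇒ f = (−N·c + √((N·c)² + 4·N·c·H))/2 = (−0.627 + √29093)/2 ≈ 84.970 mm ≈ 85.0 mm.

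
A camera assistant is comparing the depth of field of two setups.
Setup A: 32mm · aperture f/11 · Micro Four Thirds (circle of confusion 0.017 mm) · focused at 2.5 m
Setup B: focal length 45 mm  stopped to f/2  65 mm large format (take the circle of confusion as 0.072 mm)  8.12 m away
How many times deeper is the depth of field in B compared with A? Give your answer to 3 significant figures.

4.92

Setup A: H = 32²/(11×0.017) + 32 ≈ 5507.9 mm; DoF = Df − Dn = 4551.2 − 1723.3 ≈ 2827.9 mm.
Setup B: H = 45²/(2×0.072) + 45 ≈ 14107.5 mm; DoF = Df − Dn = 19071 − 5158 ≈ 13913 mm.
Ratio = 13913 / 2827.9 ≈ 4.92.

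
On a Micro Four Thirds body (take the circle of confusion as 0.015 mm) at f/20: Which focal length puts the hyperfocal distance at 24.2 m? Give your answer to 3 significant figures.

From H = f²/(N·c) + f, with f ≪ H: f ≈ √(H·N·c) = √(24200 × 20 × 0.015) = √7260.0 ≈ 85.21 mm.
Exact: f² + N·c·f − N·c·H = 0 ⇒ f = (−N·c + √((N·c)² + 4·N·c·H))/2 = (−0.3 + √29040)/2 ≈ 85.056 mm ≈ 85.1 mm.

85.1 mm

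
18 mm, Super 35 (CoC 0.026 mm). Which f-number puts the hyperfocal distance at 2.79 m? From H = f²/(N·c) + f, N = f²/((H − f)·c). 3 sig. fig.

f/4.50

Rearrange H = f²/(N·c) + f for N: N = f² / ((H − f)·c).
N = 18² / ((2790 − 18) × 0.026) = 324 / 72.07 ≈ 4.50.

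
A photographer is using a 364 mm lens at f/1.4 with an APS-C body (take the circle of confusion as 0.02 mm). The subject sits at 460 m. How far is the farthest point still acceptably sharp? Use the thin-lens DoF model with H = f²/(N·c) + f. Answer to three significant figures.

509 m

Hyperfocal distance H = f²/(N·c) + f = 364²/(1.4 × 0.02) + 364 = 132496/0.028 + 364 ≈ 4732364.0 mm ≈ 4732 m.
Far limit Df = s·(H − f)/(H − s) = 460000 × (4732364.0 − 364) / (4732364.0 − 460000) = 460000 × 4732000.0 / 4272364.0 ≈ 509488 mm ≈ 509 m.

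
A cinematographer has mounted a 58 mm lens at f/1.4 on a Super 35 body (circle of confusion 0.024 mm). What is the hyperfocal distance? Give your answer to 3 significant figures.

Hyperfocal distance H = f²/(N·c) + f = 58²/(1.4 × 0.024) + 58 = 3364/0.0336 + 58 ≈ 100177.0 mm ≈ 100 m.

100 m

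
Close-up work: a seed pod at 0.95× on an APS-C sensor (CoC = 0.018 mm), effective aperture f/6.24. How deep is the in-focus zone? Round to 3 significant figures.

At magnification m, DoF ≈ 2·N_eff·c/m² = 2 × 6.24 × 0.018 / 0.95² = 0.2246 / 0.9025 ≈ 0.249 mm.

0.249 mm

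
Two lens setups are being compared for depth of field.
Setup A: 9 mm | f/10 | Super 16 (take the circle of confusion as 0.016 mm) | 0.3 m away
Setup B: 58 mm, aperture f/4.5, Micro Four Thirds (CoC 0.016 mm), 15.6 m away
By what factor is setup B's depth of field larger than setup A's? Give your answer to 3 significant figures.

Setup A: H = 9²/(10×0.016) + 9 ≈ 515.2 mm; DoF = Df − Dn = 705.57 − 190.50 ≈ 515.07 mm.
Setup B: H = 58²/(4.5×0.016) + 58 ≈ 46780.2 mm; DoF = Df − Dn = 23376 − 11706 ≈ 11670 mm.
Ratio = 11670 / 515.07 ≈ 22.7.

22.7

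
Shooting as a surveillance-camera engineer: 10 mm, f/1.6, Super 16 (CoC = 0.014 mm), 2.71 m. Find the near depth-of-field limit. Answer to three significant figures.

Hyperfocal distance H = f²/(N·c) + f = 10²/(1.6 × 0.014) + 10 = 100/0.0224 + 10 ≈ 4474.3 mm ≈ 4.474 m.
Near limit Dn = s·(H − f)/(H + s − 2f) = 2710 × (4474.3 − 10) / (4474.3 + 2710 − 2 × 10) = 2710 × 4464.3 / 7164.3 ≈ 1688.7 mm ≈ 1.69 m.

1.69 m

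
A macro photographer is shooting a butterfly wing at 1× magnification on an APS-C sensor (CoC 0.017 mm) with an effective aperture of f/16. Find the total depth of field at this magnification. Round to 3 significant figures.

0.544 mm

At magnification m, DoF ≈ 2·N_eff·c/m² = 2 × 16 × 0.017 / 1² = 0.544 / 1 ≈ 0.544 mm.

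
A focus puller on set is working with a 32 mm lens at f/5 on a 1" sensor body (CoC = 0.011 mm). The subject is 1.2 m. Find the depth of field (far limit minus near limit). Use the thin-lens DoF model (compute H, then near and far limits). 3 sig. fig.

Hyperfocal distance H = f²/(N·c) + f = 32²/(5 × 0.011) + 32 = 1024/0.055 + 32 ≈ 18650.2 mm ≈ 18.65 m.
Near limit Dn = s·(H − f)/(H + s − 2f) = 1200 × (18650.2 − 32) / (18650.2 + 1200 − 2 × 32) = 1200 × 18618.2 / 19786.2 ≈ 1129.16 mm.
Far limit Df = s·(H − f)/(H − s) = 1200 × (18650.2 − 32) / (18650.2 − 1200) = 1200 × 18618.2 / 17450.2 ≈ 1280.32 mm.
Depth of field = Df − Dn = 1280.32 − 1129.16 ≈ 151.16 mm.

151 mm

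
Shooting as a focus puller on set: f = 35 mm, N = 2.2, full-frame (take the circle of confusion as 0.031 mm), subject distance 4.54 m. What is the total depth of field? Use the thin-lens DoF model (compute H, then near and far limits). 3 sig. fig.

Hyperfocal distance H = f²/(N·c) + f = 35²/(2.2 × 0.031) + 35 = 1225/0.0682 + 35 ≈ 17996.9 mm ≈ 18.00 m.
Near limit Dn = s·(H − f)/(H + s − 2f) = 4540 × (17996.9 − 35) / (17996.9 + 4540 − 2 × 35) = 4540 × 17961.9 / 22466.9 ≈ 3629.7 mm.
Far limit Df = s·(H − f)/(H − s) = 4540 × (17996.9 − 35) / (17996.9 − 4540) = 4540 × 17961.9 / 13456.9 ≈ 6059.9 mm.
Depth of field = Df − Dn = 6059.9 − 3629.7 ≈ 2430.2 mm ≈ 2.43 m.

2.43 m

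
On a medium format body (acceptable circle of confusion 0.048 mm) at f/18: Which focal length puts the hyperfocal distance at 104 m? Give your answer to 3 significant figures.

299 mm

From H = f²/(N·c) + f, with f ≪ H: f ≈ √(H·N·c) = √(104000 × 18 × 0.048) = √89856 ≈ 299.8 mm.
Exact: f² + N·c·f − N·c·H = 0 ⇒ f = (−N·c + √((N·c)² + 4·N·c·H))/2 = (−0.864 + √359425)/2 ≈ 299.33 mm ≈ 299 mm.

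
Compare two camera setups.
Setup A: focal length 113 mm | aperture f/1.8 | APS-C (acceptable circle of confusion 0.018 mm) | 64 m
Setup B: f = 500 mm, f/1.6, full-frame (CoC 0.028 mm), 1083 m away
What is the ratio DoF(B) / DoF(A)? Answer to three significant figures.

Setup A: H = 113²/(1.8×0.018) + 113 ≈ 394217.9 mm; DoF = Df − Dn = 76382 − 55072 ≈ 21310 mm.
Setup B: H = 500²/(1.6×0.028) + 500 ≈ 5580857.1 mm; DoF = Df − Dn = 1343646 − 907047 ≈ 436599 mm.
Ratio = 436599 / 21310 ≈ 20.5.

20.5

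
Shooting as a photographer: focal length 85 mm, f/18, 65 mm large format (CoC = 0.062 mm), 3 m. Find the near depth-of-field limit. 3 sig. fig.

2.07 m

Hyperfocal distance H = f²/(N·c) + f = 85²/(18 × 0.062) + 85 = 7225/1.116 + 85 ≈ 6559.0 mm ≈ 6.559 m.
Near limit Dn = s·(H − f)/(H + s − 2f) = 3000 × (6559.0 − 85) / (6559.0 + 3000 − 2 × 85) = 3000 × 6474.0 / 9389.0 ≈ 2068.6 mm ≈ 2.07 m.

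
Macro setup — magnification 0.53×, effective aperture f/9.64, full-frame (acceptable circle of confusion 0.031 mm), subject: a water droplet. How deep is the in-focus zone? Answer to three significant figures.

At magnification m, DoF ≈ 2·N_eff·c/m² = 2 × 9.64 × 0.031 / 0.53² = 0.5977 / 0.2809 ≈ 2.13 mm.

2.13 mm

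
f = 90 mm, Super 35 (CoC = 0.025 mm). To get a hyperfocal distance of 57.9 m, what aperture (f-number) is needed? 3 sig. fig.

f/5.60

Rearrange H = f²/(N·c) + f for N: N = f² / ((H − f)·c).
N = 90² / ((57900 − 90) × 0.025) = 8100 / 1445 ≈ 5.60.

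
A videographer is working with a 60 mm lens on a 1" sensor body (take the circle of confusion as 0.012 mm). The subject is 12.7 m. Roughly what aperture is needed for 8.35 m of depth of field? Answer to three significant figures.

f/7.10

Write h = H − f = f²/(N·c). The thin-lens limits are Dn = s·h/(h + (s−f)) and Df = s·h/(h − (s−f)), so DoF = Df − Dn = 2·s·(s−f)·h / (h² − (s−f)²).
That is a quadratic in h: DoF·h² − 2·s·(s−f)·h − DoF·(s−f)² = 0 ⇒ h = (s−f)·(s + √(s² + DoF²)) / DoF = 12640 × (12700 + √(12700² + 8350²)) / 8350 = 12640 × (12700 + 15199.1) / 8350 ≈ 42233 mm.
Then N = f²/(c·h) = 60² / (0.012 × 42233) = 3600 / 506.79 ≈ 7.10.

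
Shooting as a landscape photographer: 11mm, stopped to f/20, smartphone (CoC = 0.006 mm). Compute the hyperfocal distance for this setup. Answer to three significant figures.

Hyperfocal distance H = f²/(N·c) + f = 11²/(20 × 0.006) + 11 = 121/0.12 + 11 ≈ 1019.3 mm ≈ 1.02 m.

1.02 m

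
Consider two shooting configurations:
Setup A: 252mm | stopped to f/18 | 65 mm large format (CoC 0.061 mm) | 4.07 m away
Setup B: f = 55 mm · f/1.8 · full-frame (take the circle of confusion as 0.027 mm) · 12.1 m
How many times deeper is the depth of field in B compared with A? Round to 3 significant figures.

Setup A: H = 252²/(18×0.061) + 252 ≈ 58088.1 mm; DoF = Df − Dn = 4357.67 − 3817.96 ≈ 539.71 mm.
Setup B: H = 55²/(1.8×0.027) + 55 ≈ 62297.8 mm; DoF = Df − Dn = 15003.4 − 10138.1 ≈ 4865.3 mm.
Ratio = 4865.3 / 539.71 ≈ 9.01.

9.01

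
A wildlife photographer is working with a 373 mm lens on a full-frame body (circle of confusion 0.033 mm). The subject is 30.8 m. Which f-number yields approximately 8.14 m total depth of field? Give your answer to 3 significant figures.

f/18

Write h = H − f = f²/(N·c). The thin-lens limits are Dn = s·h/(h + (s−f)) and Df = s·h/(h − (s−f)), so DoF = Df − Dn = 2·s·(s−f)·h / (h² − (s−f)²).
That is a quadratic in h: DoF·h² − 2·s·(s−f)·h − DoF·(s−f)² = 0 ⇒ h = (s−f)·(s + √(s² + DoF²)) / DoF = 30427 × (30800 + √(30800² + 8140²)) / 8140 = 30427 × (30800 + 31857.5) / 8140 ≈ 234211 mm.
Then N = f²/(c·h) = 373² / (0.033 × 234211) = 139129 / 7729.0 ≈ 18.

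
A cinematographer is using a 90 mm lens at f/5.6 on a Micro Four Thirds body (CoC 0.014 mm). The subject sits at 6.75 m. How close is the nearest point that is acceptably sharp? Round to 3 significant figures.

6.34 m

Hyperfocal distance H = f²/(N·c) + f = 90²/(5.6 × 0.014) + 90 = 8100/0.0784 + 90 ≈ 103406.3 mm ≈ 103.4 m.
Near limit Dn = s·(H − f)/(H + s − 2f) = 6750 × (103406.3 − 90) / (103406.3 + 6750 − 2 × 90) = 6750 × 103316.3 / 109976.3 ≈ 6341.2 mm ≈ 6.34 m.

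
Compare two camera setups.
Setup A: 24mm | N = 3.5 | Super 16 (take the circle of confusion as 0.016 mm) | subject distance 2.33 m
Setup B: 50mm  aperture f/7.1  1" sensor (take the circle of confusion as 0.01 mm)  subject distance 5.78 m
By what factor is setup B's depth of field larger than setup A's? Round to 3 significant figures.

Setup A: H = 24²/(3.5×0.016) + 24 ≈ 10309.7 mm; DoF = Df − Dn = 3003.3 − 1903.3 ≈ 1100.0 mm.
Setup B: H = 50²/(7.1×0.01) + 50 ≈ 35261.3 mm; DoF = Df − Dn = 6903.4 − 4971.1 ≈ 1932.3 mm.
Ratio = 1932.3 / 1100.0 ≈ 1.76.

1.76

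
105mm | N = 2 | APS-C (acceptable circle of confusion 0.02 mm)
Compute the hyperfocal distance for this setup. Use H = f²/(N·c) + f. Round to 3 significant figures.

Hyperfocal distance H = f²/(N·c) + f = 105²/(2 × 0.02) + 105 = 11025/0.04 + 105 ≈ 275730.0 mm ≈ 276 m.

276 m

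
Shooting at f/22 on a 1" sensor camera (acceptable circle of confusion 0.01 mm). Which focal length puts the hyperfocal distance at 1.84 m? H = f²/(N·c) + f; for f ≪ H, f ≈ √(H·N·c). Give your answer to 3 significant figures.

20.0 mm

From H = f²/(N·c) + f, with f ≪ H: f ≈ √(H·N·c) = √(1840 × 22 × 0.01) = √404.80 ≈ 20.12 mm.
Exact: f² + N·c·f − N·c·H = 0 ⇒ f = (−N·c + √((N·c)² + 4·N·c·H))/2 = (−0.22 + √1619.2)/2 ≈ 20.010 mm ≈ 20.0 mm.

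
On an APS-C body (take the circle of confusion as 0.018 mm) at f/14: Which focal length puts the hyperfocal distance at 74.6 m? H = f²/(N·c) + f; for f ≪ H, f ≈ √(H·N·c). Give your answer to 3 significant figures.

137 mm

From H = f²/(N·c) + f, with f ≪ H: f ≈ √(H·N·c) = √(74600 × 14 × 0.018) = √18799 ≈ 137.1 mm.
The +f correction barely moves this — solving exactly, f² + N·c·f − N·c·H = 0 ⇒ f = (−N·c + √((N·c)² + 4·N·c·H))/2 = (−0.252 + √75197)/2 ≈ 136.98 mm, so f ≈ 137 mm.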